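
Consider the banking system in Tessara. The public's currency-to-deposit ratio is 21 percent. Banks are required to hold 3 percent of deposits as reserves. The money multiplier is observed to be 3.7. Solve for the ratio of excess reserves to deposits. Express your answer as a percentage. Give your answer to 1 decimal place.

8.7%

Using m = 3.7. Since m = (1 + c)/(c + rr + e), the denominator satisfies c + rr + e = (1 + c)/m = (1 + 0.21) / 3.7 ≈ 0.327027.
With c = 0.21 and rr = 0.03, the ratio of excess reserves to deposits is 0.327027 − 0.21 − 0.03 = 0.087027.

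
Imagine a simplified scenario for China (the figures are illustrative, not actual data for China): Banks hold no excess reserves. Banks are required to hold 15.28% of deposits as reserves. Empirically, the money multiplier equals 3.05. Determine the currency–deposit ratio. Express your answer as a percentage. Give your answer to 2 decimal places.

26.05%

Using m = 3.05. From m = (1 + c)/(c + rr + e), rearranging gives 1 + c = m·(c + rr + e), so c·(1 − m) = m·(rr + e) − 1.
Hence c = [m·(rr + e) − 1]/(1 − m) = [3.05 × (0.1528 + 0) − 1] / (1 − 3.05) ≈ 0.260468.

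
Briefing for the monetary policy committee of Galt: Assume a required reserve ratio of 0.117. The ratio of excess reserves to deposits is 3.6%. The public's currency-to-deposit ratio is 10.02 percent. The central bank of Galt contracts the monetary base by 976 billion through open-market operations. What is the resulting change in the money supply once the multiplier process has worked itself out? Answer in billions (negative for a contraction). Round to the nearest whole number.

-4241 billion

The money multiplier is m = (1 + c) / (rr + e + c) = (1 + 0.1002) / (0.117 + 0.036 + 0.1002) ≈ 4.3452.
The sale removes 976 billion of base, so ΔM = m × ΔMB = 4.3452 × (−976) = -4240.9152 billion.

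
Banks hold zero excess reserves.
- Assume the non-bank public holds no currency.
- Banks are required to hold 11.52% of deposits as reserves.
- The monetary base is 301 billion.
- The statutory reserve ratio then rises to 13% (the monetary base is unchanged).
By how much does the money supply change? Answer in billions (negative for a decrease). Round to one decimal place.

Initially m₁ = 1 / (0.1152) ≈ 8.68056, so M₁ = 8.68056 × 301 ≈ 2612.8486 billion.
After the change m₂ = 1 / (0.13) ≈ 7.69231, so M₂ = 7.69231 × 301 ≈ 2315.3853 billion.
ΔM = M₂ − M₁ = 2315.3853 − 2612.8486 = -297.4633 billion.

-297.5 billion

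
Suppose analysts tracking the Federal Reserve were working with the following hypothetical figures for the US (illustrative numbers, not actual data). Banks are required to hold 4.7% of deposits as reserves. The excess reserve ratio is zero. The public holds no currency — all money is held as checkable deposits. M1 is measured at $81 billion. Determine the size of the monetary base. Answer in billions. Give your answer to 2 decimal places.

$3.81 billion

With no currency drain and no excess reserves, the money multiplier is m = 1/rr = 1/0.047 ≈ 21.27660.
The monetary base is MB = M / m = 81 / 21.27660 ≈ 3.807 billion.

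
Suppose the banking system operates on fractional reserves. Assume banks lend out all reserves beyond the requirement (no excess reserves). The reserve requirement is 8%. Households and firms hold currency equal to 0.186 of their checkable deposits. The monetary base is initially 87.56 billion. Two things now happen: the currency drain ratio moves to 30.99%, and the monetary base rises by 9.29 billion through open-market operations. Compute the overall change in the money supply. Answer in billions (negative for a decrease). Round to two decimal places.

-65.02 billion

Before: m₁ = (1 + 0.186) / (0.08 + 0.186) ≈ 4.45865, MB₁ = 87.56, so M₁ = 4.45865 × 87.56 ≈ 390.3994 billion.
After: m₂ = (1 + 0.3099) / (0.08 + 0.3099) ≈ 3.35958, MB₂ = 87.56 + 9.29 = 96.85, so M₂ = 3.35958 × 96.85 ≈ 325.3753 billion.
ΔM = M₂ − M₁ = 325.3753 − 390.3994 = -65.0241 billion.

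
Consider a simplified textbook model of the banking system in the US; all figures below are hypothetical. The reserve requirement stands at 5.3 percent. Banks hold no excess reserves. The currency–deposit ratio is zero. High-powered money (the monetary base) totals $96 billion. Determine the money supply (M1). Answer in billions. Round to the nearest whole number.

With no currency drain or excess reserves, the money multiplier is m = 1/rr = 1/0.053 ≈ 18.8679.
Money supply M = m × MB = 18.8679 × 96 = 1811.3184 billion.

$1811 billion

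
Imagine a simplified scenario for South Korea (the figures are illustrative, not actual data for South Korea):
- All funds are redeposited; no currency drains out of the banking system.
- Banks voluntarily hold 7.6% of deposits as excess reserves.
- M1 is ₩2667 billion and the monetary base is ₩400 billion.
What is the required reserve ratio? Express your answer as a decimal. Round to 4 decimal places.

Using m = M/MB = 2667/400 = 6.667500. Since m = (1 + c)/(c + rr + e), the denominator satisfies c + rr + e = (1 + c)/m = (1 + 0) / 6.667500 ≈ 0.149981.
With c = 0 and e = 0.076, the required reserve ratio is 0.149981 − 0 − 0.076 = 0.073981.

0.0740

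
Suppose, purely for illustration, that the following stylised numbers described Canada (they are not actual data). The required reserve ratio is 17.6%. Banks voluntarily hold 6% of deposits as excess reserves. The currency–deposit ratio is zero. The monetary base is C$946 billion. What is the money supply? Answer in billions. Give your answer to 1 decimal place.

C$4008.5 billion

The money multiplier is m = 1 / (rr + e) = 1 / (0.176 + 0.06) ≈ 4.23729.
So M = m × MB = 4.23729 × 946 ≈ 4008.4763 billion.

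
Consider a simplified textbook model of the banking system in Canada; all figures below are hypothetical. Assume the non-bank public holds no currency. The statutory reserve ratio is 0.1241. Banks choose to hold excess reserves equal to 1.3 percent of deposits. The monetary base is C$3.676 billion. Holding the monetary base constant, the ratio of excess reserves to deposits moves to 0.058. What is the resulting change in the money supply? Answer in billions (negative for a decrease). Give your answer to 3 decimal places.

Initially m₁ = 1 / (0.1241 + 0.013) ≈ 7.29395, so M₁ = 7.29395 × 3.676 ≈ 26.8126 billion.
After the change m₂ = 1 / (0.1241 + 0.058) ≈ 5.49149, so M₂ = 5.49149 × 3.676 ≈ 20.1867 billion.
ΔM = M₂ − M₁ = 20.1867 − 26.8126 = -6.6259 billion.

-6.626 billion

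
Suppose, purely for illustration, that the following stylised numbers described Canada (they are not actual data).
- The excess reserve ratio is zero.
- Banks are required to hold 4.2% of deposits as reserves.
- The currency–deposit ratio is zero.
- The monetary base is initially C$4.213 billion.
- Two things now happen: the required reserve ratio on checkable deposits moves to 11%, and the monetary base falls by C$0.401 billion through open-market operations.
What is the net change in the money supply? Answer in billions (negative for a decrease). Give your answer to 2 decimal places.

-65.65 billion

Before: m₁ = 1 / (0.042) ≈ 23.8095, MB₁ = 4.213, so M₁ = 23.8095 × 4.213 ≈ 100.3094 billion.
After: m₂ = 1 / (0.11) ≈ 9.0909, MB₂ = 4.213 − 0.401 = 3.812, so M₂ = 9.0909 × 3.812 ≈ 34.6545 billion.
ΔM = M₂ − M₁ = 34.6545 − 100.3094 = -65.6549 billion.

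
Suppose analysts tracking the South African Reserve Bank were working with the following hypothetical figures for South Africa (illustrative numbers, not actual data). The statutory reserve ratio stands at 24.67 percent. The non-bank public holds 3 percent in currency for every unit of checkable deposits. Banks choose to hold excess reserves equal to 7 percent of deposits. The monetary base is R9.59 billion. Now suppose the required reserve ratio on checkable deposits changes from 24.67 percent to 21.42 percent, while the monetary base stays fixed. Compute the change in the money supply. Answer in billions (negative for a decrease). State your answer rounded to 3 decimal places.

Initially m₁ = (1 + 0.03) / (0.2467 + 0.07 + 0.03) ≈ 2.97087, so M₁ = 2.97087 × 9.59 ≈ 28.4906 billion.
After the change m₂ = (1 + 0.03) / (0.2142 + 0.07 + 0.03) ≈ 3.27817, so M₂ = 3.27817 × 9.59 ≈ 31.4377 billion.
ΔM = M₂ − M₁ = 31.4377 − 28.4906 = 2.9471 billion.

R2.947 billion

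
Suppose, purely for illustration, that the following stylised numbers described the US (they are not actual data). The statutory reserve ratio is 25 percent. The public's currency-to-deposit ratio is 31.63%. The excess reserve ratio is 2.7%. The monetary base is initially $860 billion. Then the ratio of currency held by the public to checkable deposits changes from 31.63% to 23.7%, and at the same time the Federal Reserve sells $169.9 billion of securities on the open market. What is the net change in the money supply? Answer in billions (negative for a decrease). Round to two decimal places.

-247.20 billion

Before: m₁ = (1 + 0.3163) / (0.25 + 0.027 + 0.3163) ≈ 2.218608, MB₁ = 860, so M₁ = 2.218608 × 860 ≈ 1908.0029 billion.
After: m₂ = (1 + 0.237) / (0.25 + 0.027 + 0.237) ≈ 2.406615, MB₂ = 860 − 169.9 = 690.1, so M₂ = 2.406615 × 690.1 ≈ 1660.805 billion.
ΔM = M₂ − M₁ = 1660.805 − 1908.0029 = -247.1979 billion.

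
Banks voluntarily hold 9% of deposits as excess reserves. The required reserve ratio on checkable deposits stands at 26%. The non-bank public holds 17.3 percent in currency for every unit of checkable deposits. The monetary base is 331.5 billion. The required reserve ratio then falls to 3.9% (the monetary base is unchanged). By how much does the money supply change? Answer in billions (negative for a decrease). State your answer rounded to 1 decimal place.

544.1 billion

Initially m₁ = (1 + 0.173) / (0.26 + 0.09 + 0.173) ≈ 2.24283, so M₁ = 2.24283 × 331.5 ≈ 743.4981 billion.
After the change m₂ = (1 + 0.173) / (0.039 + 0.09 + 0.173) ≈ 3.88411, so M₂ = 3.88411 × 331.5 ≈ 1287.5825 billion.
ΔM = M₂ − M₁ = 1287.5825 − 743.4981 = 544.0844 billion.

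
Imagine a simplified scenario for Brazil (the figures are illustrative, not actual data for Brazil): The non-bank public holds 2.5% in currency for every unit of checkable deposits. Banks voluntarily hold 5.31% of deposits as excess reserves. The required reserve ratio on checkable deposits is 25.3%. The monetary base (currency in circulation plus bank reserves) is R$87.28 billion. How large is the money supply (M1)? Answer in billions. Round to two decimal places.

R$270.20 billion

The money multiplier is m = (1 + c) / (rr + e + c) = (1 + 0.025) / (0.253 + 0.0531 + 0.025) ≈ 3.09574.
So M = m × MB = 3.09574 × 87.28 ≈ 270.1962 billion.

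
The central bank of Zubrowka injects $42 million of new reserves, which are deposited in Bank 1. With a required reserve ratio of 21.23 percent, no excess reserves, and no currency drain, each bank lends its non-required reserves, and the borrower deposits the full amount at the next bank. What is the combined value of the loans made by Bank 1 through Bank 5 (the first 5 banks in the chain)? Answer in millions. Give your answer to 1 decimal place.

Bank i lends (1 − rr)^i of the original deposit: Bank 1 lends 42·0.7877 = 33.0834, Bank 2 lends 42·0.7877² ≈ 26.0598, and so on.
Summing a geometric series: total = 42·[0.7877·(1 − 0.7877^5) / (1 − 0.7877)] ≈ 108.5764 million.

$108.6 million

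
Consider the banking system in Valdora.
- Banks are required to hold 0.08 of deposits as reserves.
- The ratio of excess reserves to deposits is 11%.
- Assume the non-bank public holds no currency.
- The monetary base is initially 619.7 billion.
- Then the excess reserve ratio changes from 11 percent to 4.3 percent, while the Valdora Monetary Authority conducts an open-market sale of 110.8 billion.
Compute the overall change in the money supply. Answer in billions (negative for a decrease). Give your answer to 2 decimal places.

Before: m₁ = 1 / (0.08 + 0.11) ≈ 5.263158, MB₁ = 619.7, so M₁ = 5.263158 × 619.7 ≈ 3261.579 billion.
After: m₂ = 1 / (0.08 + 0.043) ≈ 8.130081, MB₂ = 619.7 − 110.8 = 508.9, so M₂ = 8.130081 × 508.9 ≈ 4137.3982 billion.
ΔM = M₂ − M₁ = 4137.3982 − 3261.579 = 875.8192 billion.

875.82 billion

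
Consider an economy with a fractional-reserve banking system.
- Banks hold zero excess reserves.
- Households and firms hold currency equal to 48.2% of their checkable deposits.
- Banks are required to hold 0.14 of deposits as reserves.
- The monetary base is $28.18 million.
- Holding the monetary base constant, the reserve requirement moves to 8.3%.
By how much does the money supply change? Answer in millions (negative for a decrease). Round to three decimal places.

$6.774 million

Initially m₁ = (1 + 0.482) / (0.14 + 0.482) ≈ 2.382637, so M₁ = 2.382637 × 28.18 ≈ 67.1427 million.
After the change m₂ = (1 + 0.482) / (0.083 + 0.482) ≈ 2.623009, so M₂ = 2.623009 × 28.18 ≈ 73.9164 million.
ΔM = M₂ − M₁ = 73.9164 − 67.1427 = 6.7737 million.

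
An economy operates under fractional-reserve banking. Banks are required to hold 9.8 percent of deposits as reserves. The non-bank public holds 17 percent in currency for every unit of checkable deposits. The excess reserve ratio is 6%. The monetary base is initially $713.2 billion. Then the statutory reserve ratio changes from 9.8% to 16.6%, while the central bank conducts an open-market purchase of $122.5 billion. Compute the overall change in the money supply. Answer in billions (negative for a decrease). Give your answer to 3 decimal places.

Before: m₁ = (1 + 0.17) / (0.098 + 0.06 + 0.17) ≈ 3.5670732, MB₁ = 713.2, so M₁ = 3.5670732 × 713.2 ≈ 2544.0366 billion.
After: m₂ = (1 + 0.17) / (0.166 + 0.06 + 0.17) ≈ 2.9545455, MB₂ = 713.2 + 122.5 = 835.7, so M₂ = 2.9545455 × 835.7 ≈ 2469.1137 billion.
ΔM = M₂ − M₁ = 2469.1137 − 2544.0366 = -74.9229 billion.

-74.923 billion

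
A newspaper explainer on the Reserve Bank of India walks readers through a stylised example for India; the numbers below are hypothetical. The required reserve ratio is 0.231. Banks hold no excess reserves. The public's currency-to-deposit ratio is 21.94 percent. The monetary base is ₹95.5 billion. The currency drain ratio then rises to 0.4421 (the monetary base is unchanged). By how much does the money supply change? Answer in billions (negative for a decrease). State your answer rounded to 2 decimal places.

Initially m₁ = (1 + 0.2194) / (0.231 + 0.2194) ≈ 2.70737, so M₁ = 2.70737 × 95.5 ≈ 258.5538 billion.
After the change m₂ = (1 + 0.4421) / (0.231 + 0.4421) ≈ 2.14248, so M₂ = 2.14248 × 95.5 ≈ 204.6068 billion.
ΔM = M₂ − M₁ = 204.6068 − 258.5538 = -53.947 billion.

-53.95 billion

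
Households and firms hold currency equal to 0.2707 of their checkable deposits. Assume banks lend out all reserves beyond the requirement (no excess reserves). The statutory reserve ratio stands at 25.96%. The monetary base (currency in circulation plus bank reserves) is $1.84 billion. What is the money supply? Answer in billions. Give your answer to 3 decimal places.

The money multiplier is m = (1 + c) / (rr + c) = (1 + 0.2707) / (0.2596 + 0.2707) ≈ 2.39619.
So M = m × MB = 2.39619 × 1.84 ≈ 4.409 billion.

$4.409 billion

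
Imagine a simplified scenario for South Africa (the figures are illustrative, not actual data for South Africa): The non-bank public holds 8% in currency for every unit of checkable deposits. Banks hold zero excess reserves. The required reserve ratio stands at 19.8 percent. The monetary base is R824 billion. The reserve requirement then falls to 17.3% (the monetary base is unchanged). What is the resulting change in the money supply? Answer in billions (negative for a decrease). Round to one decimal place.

Initially m₁ = (1 + 0.08) / (0.198 + 0.08) ≈ 3.88489, so M₁ = 3.88489 × 824 ≈ 3201.1494 billion.
After the change m₂ = (1 + 0.08) / (0.173 + 0.08) ≈ 4.26877, so M₂ = 4.26877 × 824 ≈ 3517.4665 billion.
ΔM = M₂ − M₁ = 3517.4665 − 3201.1494 = 316.3171 billion.

R316.3 billion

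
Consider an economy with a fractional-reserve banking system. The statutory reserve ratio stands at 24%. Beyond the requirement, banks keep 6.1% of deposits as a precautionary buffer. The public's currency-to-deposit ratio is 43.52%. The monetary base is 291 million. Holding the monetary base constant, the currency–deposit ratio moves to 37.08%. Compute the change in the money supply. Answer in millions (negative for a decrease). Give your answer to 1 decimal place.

26.5 million

Initially m₁ = (1 + 0.4352) / (0.24 + 0.061 + 0.4352) ≈ 1.94947, so M₁ = 1.94947 × 291 ≈ 567.2958 million.
After the change m₂ = (1 + 0.3708) / (0.24 + 0.061 + 0.3708) ≈ 2.04049, so M₂ = 2.04049 × 291 ≈ 593.7826 million.
ΔM = M₂ − M₁ = 593.7826 − 567.2958 = 26.4868 million.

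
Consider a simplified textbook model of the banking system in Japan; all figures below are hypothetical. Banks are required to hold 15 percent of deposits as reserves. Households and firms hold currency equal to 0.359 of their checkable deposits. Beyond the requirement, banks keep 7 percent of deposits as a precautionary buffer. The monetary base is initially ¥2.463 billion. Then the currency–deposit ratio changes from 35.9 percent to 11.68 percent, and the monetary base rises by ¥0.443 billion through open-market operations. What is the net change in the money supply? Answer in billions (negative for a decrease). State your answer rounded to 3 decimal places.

¥3.855 billion

Before: m₁ = (1 + 0.359) / (0.15 + 0.07 + 0.359) ≈ 2.34715, MB₁ = 2.463, so M₁ = 2.34715 × 2.463 ≈ 5.781 billion.
After: m₂ = (1 + 0.1168) / (0.15 + 0.07 + 0.1168) ≈ 3.31591, MB₂ = 2.463 + 0.443 = 2.906, so M₂ = 3.31591 × 2.906 ≈ 9.636 billion.
ΔM = M₂ − M₁ = 9.636 − 5.781 = 3.855 billion.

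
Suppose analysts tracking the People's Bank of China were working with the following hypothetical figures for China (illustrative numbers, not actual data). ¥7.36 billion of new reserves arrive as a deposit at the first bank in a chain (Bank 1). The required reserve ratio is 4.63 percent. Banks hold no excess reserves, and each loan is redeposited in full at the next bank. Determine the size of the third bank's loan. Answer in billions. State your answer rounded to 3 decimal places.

Each bank lends a fraction (1 − rr) = 0.9537 of the deposit it receives, so Bank 3 receives 7.36·0.9537^2 and lends 7.36·0.9537^3 ≈ 6.3843 billion.

¥6.384 billion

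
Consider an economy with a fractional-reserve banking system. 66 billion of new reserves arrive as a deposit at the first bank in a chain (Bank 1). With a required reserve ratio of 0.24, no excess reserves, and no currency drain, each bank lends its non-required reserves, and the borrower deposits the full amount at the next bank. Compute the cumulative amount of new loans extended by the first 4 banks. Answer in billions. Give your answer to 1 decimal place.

Bank i lends (1 − rr)^i of the original deposit: Bank 1 lends 66·0.7600 = 50.1600, Bank 2 lends 66·0.7600² = 38.1216, and so on.
Summing a geometric series: total = 66·[0.7600·(1 − 0.7600^4) / (1 − 0.7600)] ≈ 139.2731 billion.

139.3 billion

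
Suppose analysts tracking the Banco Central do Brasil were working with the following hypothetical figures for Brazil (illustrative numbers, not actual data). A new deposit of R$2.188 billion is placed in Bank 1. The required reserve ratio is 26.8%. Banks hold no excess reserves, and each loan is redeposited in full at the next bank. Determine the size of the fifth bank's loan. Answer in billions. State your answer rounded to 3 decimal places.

Each bank lends a fraction (1 − rr) = 0.7320 of the deposit it receives, so Bank 5 receives 2.188·0.7320^4 and lends 2.188·0.7320^5 ≈ 0.4598 billion.

R$0.460 billion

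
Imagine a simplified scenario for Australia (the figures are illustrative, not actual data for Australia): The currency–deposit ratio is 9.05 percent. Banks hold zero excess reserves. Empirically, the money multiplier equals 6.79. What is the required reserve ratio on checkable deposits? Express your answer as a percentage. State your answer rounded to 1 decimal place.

Using m = 6.79. Since m = (1 + c)/(c + rr + e), the denominator satisfies c + rr + e = (1 + c)/m = (1 + 0.0905) / 6.79 ≈ 0.160604.
With c = 0.0905 and e = 0, the required reserve ratio on checkable deposits is 0.160604 − 0.0905 − 0 = 0.070104.

7.0%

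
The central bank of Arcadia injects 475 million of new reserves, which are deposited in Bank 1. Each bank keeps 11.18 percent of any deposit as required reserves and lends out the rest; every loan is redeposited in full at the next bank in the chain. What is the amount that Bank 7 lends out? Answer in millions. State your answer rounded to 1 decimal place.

207.1 million

Each bank lends a fraction (1 − rr) = 0.8882 of the deposit it receives, so Bank 7 receives 475·0.8882^6 and lends 475·0.8882^7 ≈ 207.1424 million.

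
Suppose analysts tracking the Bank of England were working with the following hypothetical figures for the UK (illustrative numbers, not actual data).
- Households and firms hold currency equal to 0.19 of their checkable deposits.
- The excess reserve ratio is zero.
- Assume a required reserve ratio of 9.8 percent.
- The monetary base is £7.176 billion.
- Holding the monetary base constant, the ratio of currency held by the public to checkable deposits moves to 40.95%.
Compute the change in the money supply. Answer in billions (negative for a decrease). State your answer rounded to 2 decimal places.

Initially m₁ = (1 + 0.19) / (0.098 + 0.19) ≈ 4.1319, so M₁ = 4.1319 × 7.176 ≈ 29.6505 billion.
After the change m₂ = (1 + 0.4095) / (0.098 + 0.4095) ≈ 2.7773, so M₂ = 2.7773 × 7.176 ≈ 19.9299 billion.
ΔM = M₂ − M₁ = 19.9299 − 29.6505 = -9.7206 billion.

-9.72 billion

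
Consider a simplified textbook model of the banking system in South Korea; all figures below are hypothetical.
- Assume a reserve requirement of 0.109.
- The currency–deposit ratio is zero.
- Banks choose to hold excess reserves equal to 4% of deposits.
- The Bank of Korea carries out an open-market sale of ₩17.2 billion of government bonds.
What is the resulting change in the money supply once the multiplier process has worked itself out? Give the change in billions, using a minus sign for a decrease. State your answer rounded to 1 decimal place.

-115.4 billion

The money multiplier is m = 1 / (rr + e) = 1 / (0.109 + 0.04) ≈ 6.7114.
The sale removes 17.2 billion of base, so ΔM = m × ΔMB = 6.7114 × (−17.2) ≈ -115.4361 billion.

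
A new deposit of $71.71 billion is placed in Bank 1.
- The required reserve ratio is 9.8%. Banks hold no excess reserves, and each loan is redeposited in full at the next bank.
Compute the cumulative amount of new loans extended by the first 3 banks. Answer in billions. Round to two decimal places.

Bank i lends (1 − rr)^i of the original deposit: Bank 1 lends 71.71·0.9020 ≈ 64.6824, Bank 2 lends 71.71·0.9020² ≈ 58.3435, and so on.
Summing a geometric series: total = 71.71·[0.9020·(1 − 0.9020^3) / (1 − 0.9020)] ≈ 175.6518 billion.

$175.65 billion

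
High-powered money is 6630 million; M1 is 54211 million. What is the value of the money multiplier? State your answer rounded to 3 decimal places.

8.177

The money multiplier is m = M / MB = 54211 / 6630 ≈ 8.17662.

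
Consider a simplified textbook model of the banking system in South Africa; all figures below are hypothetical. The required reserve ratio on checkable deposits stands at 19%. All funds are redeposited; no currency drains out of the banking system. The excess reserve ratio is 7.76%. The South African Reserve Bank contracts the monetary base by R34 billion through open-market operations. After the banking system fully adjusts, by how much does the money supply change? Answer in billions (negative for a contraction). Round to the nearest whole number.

-127 billion

The money multiplier is m = 1 / (rr + e) = 1 / (0.19 + 0.0776) ≈ 3.7369.
The sale removes 34 billion of base, so ΔM = m × ΔMB = 3.7369 × (−34) = -127.0546 billion.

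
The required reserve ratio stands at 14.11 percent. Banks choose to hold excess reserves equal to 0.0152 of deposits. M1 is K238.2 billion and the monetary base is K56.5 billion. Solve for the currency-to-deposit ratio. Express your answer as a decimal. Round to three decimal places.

Using m = M/MB = 238.2/56.5 ≈ 4.215929. From m = (1 + c)/(c + rr + e), rearranging gives 1 + c = m·(c + rr + e), so c·(1 − m) = m·(rr + e) − 1.
Hence c = [m·(rr + e) − 1]/(1 − m) = [4.215929 × (0.1411 + 0.0152) − 1] / (1 − 4.215929) ≈ 0.106050.

0.106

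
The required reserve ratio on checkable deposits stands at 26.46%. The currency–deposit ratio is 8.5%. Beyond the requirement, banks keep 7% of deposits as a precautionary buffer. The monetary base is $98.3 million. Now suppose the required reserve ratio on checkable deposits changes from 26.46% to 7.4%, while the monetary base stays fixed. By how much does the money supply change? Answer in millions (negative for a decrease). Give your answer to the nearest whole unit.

Initially m₁ = (1 + 0.085) / (0.2646 + 0.07 + 0.085) ≈ 2.5858, so M₁ = 2.5858 × 98.3 ≈ 254.1841 million.
After the change m₂ = (1 + 0.085) / (0.074 + 0.07 + 0.085) ≈ 4.7380, so M₂ = 4.7380 × 98.3 = 465.7454 million.
ΔM = M₂ − M₁ = 465.7454 − 254.1841 = 211.5613 million.

$212 million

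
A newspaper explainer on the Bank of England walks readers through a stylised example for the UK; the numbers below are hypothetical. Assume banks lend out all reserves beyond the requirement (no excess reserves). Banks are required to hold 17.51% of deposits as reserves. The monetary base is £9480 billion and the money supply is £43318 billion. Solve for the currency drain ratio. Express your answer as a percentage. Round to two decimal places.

5.60%

Using m = M/MB = 43318/9480 ≈ 4.569409. From m = (1 + c)/(c + rr + e), rearranging gives 1 + c = m·(c + rr + e), so c·(1 − m) = m·(rr + e) − 1.
Hence c = [m·(rr + e) − 1]/(1 − m) = [4.569409 × (0.1751 + 0) − 1] / (1 − 4.569409) ≈ 0.056003.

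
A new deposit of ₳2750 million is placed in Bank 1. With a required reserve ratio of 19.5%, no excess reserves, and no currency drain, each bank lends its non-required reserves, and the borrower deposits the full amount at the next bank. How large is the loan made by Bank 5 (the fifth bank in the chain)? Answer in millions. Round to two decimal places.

Each bank lends a fraction (1 − rr) = 0.8050 of the deposit it receives, so Bank 5 receives 2750·0.8050^4 and lends 2750·0.8050^5 ≈ 929.6342 million.

₳929.63 million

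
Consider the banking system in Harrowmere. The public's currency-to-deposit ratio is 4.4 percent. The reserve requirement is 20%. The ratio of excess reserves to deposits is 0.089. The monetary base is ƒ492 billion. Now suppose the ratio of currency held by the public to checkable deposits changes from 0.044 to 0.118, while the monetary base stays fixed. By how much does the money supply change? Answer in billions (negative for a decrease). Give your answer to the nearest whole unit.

-191 billion

Initially m₁ = (1 + 0.044) / (0.2 + 0.089 + 0.044) ≈ 3.1351, so M₁ = 3.1351 × 492 = 1542.4692 billion.
After the change m₂ = (1 + 0.118) / (0.2 + 0.089 + 0.118) ≈ 2.7469, so M₂ = 2.7469 × 492 = 1351.4748 billion.
ΔM = M₂ − M₁ = 1351.4748 − 1542.4692 = -190.9944 billion.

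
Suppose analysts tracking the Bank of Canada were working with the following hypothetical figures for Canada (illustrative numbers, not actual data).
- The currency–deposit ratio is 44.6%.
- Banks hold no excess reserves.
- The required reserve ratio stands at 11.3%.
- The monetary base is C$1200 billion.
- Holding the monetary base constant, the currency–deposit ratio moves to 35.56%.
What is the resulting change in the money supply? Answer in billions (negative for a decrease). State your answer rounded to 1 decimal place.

C$367.3 billion

Initially m₁ = (1 + 0.446) / (0.113 + 0.446) ≈ 2.586762, so M₁ = 2.586762 × 1200 = 3104.1144 billion.
After the change m₂ = (1 + 0.3556) / (0.113 + 0.3556) ≈ 2.892872, so M₂ = 2.892872 × 1200 = 3471.4464 billion.
ΔM = M₂ − M₁ = 3471.4464 − 3104.1144 = 367.332 billion.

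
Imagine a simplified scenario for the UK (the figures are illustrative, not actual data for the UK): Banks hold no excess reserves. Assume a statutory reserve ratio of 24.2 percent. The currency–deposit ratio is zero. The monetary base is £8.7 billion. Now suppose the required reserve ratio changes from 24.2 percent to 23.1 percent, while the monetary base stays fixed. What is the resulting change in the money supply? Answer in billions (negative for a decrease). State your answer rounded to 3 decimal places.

Initially m₁ = 1 / (0.242) ≈ 4.13223, so M₁ = 4.13223 × 8.7 ≈ 35.9504 billion.
After the change m₂ = 1 / (0.231) ≈ 4.32900, so M₂ = 4.32900 × 8.7 = 37.6623 billion.
ΔM = M₂ − M₁ = 37.6623 − 35.9504 = 1.7119 billion.

£1.712 billion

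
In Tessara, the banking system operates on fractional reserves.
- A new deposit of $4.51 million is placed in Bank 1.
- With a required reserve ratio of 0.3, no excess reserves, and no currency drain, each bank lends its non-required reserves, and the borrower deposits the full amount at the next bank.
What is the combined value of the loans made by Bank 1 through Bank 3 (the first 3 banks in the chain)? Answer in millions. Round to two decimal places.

$6.91 million

Bank i lends (1 − rr)^i of the original deposit: Bank 1 lends 4.51·0.7000 = 3.1570, Bank 2 lends 4.51·0.7000² = 2.2099, and so on.
Summing a geometric series: total = 4.51·[0.7000·(1 − 0.7000^3) / (1 − 0.7000)] ≈ 6.9138 million.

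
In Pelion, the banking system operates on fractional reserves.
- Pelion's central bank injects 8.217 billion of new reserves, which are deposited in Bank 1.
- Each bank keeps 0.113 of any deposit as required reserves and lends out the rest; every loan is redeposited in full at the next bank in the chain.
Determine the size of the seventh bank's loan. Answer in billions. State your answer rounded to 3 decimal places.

Each bank lends a fraction (1 − rr) = 0.8870 of the deposit it receives, so Bank 7 receives 8.217·0.8870^6 and lends 8.217·0.8870^7 ≈ 3.5496 billion.

3.550 billion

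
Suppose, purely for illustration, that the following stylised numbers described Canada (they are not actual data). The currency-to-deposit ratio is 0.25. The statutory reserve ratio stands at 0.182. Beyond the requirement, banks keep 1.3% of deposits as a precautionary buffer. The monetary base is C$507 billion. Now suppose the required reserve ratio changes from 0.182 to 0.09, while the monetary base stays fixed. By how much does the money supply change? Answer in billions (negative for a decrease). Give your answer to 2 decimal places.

C$371.17 billion

Initially m₁ = (1 + 0.25) / (0.182 + 0.013 + 0.25) ≈ 2.808989, so M₁ = 2.808989 × 507 ≈ 1424.1574 billion.
After the change m₂ = (1 + 0.25) / (0.09 + 0.013 + 0.25) ≈ 3.541076, so M₂ = 3.541076 × 507 ≈ 1795.3255 billion.
ΔM = M₂ − M₁ = 1795.3255 − 1424.1574 = 371.1681 billion.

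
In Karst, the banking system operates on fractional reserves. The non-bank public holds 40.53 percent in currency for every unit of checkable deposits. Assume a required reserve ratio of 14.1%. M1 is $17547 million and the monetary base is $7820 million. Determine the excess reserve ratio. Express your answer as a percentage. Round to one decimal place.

8.0%

Using m = M/MB = 17547/7820 ≈ 2.243862. Since m = (1 + c)/(c + rr + e), the denominator satisfies c + rr + e = (1 + c)/m = (1 + 0.4053) / 2.243862 ≈ 0.626286.
With c = 0.4053 and rr = 0.141, the excess reserve ratio is 0.626286 − 0.4053 − 0.141 = 0.079986.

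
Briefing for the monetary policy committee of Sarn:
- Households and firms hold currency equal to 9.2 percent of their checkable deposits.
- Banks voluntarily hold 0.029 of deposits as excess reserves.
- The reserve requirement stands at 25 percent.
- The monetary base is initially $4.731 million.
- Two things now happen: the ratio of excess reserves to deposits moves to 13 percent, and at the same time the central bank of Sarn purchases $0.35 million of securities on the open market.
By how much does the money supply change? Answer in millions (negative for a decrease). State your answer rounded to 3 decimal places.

-2.170 million

Before: m₁ = (1 + 0.092) / (0.25 + 0.029 + 0.092) ≈ 2.94340, MB₁ = 4.731, so M₁ = 2.94340 × 4.731 ≈ 13.9252 million.
After: m₂ = (1 + 0.092) / (0.25 + 0.13 + 0.092) ≈ 2.31356, MB₂ = 4.731 + 0.35 = 5.081, so M₂ = 2.31356 × 5.081 ≈ 11.7552 million.
ΔM = M₂ − M₁ = 11.7552 − 13.9252 = -2.17 million.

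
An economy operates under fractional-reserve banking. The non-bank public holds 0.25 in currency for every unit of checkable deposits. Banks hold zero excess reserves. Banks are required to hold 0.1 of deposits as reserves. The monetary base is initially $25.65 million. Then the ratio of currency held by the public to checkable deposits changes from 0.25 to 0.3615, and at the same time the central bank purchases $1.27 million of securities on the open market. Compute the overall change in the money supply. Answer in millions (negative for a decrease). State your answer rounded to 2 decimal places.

Before: m₁ = (1 + 0.25) / (0.1 + 0.25) ≈ 3.57143, MB₁ = 25.65, so M₁ = 3.57143 × 25.65 ≈ 91.6072 million.
After: m₂ = (1 + 0.3615) / (0.1 + 0.3615) ≈ 2.95016, MB₂ = 25.65 + 1.27 = 26.92, so M₂ = 2.95016 × 26.92 ≈ 79.4183 million.
ΔM = M₂ − M₁ = 79.4183 − 91.6072 = -12.1889 million.

-12.19 million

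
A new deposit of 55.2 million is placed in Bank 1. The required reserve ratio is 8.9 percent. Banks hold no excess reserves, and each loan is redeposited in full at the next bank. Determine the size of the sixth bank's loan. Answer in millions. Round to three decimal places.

Each bank lends a fraction (1 − rr) = 0.9110 of the deposit it receives, so Bank 6 receives 55.2·0.9110^5 and lends 55.2·0.9110^6 ≈ 31.5536 million.

31.554 million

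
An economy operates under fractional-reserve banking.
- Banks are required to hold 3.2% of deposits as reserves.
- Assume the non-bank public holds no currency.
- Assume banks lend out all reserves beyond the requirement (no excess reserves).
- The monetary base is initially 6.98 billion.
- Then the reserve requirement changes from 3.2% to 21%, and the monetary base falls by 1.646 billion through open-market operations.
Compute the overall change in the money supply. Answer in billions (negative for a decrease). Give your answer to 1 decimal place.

-192.7 billion

Before: m₁ = 1 / (0.032) = 31.25, MB₁ = 6.98, so M₁ = 31.25 × 6.98 = 218.125 billion.
After: m₂ = 1 / (0.21) ≈ 4.7619, MB₂ = 6.98 − 1.646 = 5.334, so M₂ = 4.7619 × 5.334 ≈ 25.4 billion.
ΔM = M₂ − M₁ = 25.4 − 218.125 = -192.725 billion.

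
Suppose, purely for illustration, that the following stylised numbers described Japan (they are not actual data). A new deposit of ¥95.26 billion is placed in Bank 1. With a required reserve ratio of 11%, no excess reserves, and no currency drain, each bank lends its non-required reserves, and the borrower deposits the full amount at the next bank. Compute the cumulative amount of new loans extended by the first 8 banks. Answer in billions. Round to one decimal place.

Bank i lends (1 − rr)^i of the original deposit: Bank 1 lends 95.26·0.8900 = 84.7814, Bank 2 lends 95.26·0.8900² ≈ 75.4554, and so on.
Summing a geometric series: total = 95.26·[0.8900·(1 − 0.8900^8) / (1 − 0.8900)] ≈ 467.3314 billion.

¥467.3 billion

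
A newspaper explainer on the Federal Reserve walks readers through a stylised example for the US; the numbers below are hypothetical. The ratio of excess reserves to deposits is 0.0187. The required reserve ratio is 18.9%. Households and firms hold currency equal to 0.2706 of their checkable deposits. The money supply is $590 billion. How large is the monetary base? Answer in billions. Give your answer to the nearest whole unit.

The money multiplier is m = (1 + c) / (rr + e + c) = (1 + 0.2706) / (0.189 + 0.0187 + 0.2706) ≈ 2.6565.
MB = M / m = 590 / 2.6565 ≈ 222.0967 billion.

$222 billion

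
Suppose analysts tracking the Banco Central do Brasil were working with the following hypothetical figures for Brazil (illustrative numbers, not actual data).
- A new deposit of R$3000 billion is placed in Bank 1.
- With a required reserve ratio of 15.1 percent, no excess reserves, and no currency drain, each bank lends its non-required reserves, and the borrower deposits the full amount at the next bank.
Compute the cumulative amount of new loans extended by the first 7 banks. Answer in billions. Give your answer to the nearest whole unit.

R$11505 billion

Bank i lends (1 − rr)^i of the original deposit: Bank 1 lends 3000·0.8490 = 2547.0000, Bank 2 lends 3000·0.8490² = 2162.4030, and so on.
Summing a geometric series: total = 3000·[0.8490·(1 − 0.8490^7) / (1 − 0.8490)] ≈ 11504.5740 billion.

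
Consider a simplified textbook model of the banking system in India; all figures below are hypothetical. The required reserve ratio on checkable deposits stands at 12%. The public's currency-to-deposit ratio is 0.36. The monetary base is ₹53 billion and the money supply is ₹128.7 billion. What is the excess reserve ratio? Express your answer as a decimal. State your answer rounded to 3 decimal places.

Using m = M/MB = 128.7/53 ≈ 2.428302. Since m = (1 + c)/(c + rr + e), the denominator satisfies c + rr + e = (1 + c)/m = (1 + 0.36) / 2.428302 ≈ 0.560062.
With c = 0.36 and rr = 0.12, the excess reserve ratio is 0.560062 − 0.36 − 0.12 = 0.080062.

0.080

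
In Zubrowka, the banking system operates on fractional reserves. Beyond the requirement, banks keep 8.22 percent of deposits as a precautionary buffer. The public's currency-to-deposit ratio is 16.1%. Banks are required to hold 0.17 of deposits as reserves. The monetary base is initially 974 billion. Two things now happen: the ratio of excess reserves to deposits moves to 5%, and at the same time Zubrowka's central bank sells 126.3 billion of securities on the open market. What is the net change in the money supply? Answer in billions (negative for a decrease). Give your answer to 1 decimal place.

Before: m₁ = (1 + 0.161) / (0.17 + 0.0822 + 0.161) ≈ 2.80978, MB₁ = 974, so M₁ = 2.80978 × 974 ≈ 2736.7257 billion.
After: m₂ = (1 + 0.161) / (0.17 + 0.05 + 0.161) ≈ 3.04724, MB₂ = 974 − 126.3 = 847.7, so M₂ = 3.04724 × 847.7 ≈ 2583.1453 billion.
ΔM = M₂ − M₁ = 2583.1453 − 2736.7257 = -153.5804 billion.

-153.6 billion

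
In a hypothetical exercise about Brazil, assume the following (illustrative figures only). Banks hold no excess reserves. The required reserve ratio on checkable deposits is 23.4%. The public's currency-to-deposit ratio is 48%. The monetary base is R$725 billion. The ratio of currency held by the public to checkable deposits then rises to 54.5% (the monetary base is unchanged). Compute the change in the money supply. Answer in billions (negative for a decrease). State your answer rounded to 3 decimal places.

Initially m₁ = (1 + 0.48) / (0.234 + 0.48) ≈ 2.0728291, so M₁ = 2.0728291 × 725 ≈ 1502.8011 billion.
After the change m₂ = (1 + 0.545) / (0.234 + 0.545) ≈ 1.9833119, so M₂ = 1.9833119 × 725 ≈ 1437.9011 billion.
ΔM = M₂ − M₁ = 1437.9011 − 1502.8011 = -64.9 billion.

-64.900 billion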